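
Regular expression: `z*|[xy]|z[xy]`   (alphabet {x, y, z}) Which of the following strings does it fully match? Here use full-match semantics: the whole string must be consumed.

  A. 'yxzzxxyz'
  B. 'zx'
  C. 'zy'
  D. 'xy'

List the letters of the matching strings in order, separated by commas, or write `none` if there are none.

A. 'yxzzxxyz' → no match
B. 'zx' → match
C. 'zy' → match
D. 'xy' → no match

B, C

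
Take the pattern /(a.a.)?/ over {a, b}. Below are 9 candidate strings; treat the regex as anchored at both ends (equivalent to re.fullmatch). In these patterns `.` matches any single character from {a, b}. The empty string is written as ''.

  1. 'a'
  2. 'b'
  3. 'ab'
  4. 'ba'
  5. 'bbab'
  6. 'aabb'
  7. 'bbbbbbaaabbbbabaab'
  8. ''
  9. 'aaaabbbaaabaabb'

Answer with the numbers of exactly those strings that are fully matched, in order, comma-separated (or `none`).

8

1 → no match
2 → no match
3 → no match
4 → no match
5 → no match
6 → no match
7 → no match
8 → match
9 → no match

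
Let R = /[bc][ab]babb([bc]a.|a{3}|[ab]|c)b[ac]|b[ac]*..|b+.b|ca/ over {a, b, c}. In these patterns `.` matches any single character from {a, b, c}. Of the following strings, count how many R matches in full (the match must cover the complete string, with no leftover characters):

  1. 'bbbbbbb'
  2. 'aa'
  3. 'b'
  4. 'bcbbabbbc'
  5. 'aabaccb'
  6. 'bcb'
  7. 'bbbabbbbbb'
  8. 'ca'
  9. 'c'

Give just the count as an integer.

3

1. 'bbbbbbb' → match
2. 'aa' → no match
3. 'b' → no match
4. 'bcbbabbbc' → no match
5. 'aabaccb' → no match
6. 'bcb' → match
7. 'bbbabbbbbb' → no match
8. 'ca' → match
9. 'c' → no match
Total matched: 3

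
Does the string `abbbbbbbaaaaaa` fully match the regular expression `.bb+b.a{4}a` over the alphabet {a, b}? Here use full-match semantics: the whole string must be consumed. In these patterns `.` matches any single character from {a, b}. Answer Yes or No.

Yes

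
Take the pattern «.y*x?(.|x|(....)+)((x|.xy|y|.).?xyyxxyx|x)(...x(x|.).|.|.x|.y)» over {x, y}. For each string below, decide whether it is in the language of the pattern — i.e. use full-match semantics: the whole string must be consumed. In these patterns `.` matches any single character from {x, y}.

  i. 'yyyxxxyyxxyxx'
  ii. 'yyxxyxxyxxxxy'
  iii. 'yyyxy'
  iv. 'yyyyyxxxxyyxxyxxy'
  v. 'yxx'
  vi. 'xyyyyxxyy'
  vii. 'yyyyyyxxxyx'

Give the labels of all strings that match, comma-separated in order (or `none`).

i → match
ii → match
iii → match
iv → match
v → no match
vi → match
vii → match

i, ii, iii, iv, vi, vii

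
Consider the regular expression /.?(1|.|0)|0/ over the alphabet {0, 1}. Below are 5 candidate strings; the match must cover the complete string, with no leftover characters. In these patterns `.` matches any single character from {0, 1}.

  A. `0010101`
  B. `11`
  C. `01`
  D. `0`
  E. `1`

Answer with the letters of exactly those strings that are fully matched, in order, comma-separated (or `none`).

B, C, D, E

A → no match
B → match
C → match
D → match
E → match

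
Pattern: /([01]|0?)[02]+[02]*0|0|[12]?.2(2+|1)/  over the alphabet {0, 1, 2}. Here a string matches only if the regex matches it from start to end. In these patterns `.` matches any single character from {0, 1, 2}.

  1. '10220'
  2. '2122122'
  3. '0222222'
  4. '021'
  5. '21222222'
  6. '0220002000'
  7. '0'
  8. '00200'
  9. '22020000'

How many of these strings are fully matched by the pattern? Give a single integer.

8

1 → match
2 → no match
3 → match
4 → match
5 → match
6 → match
7 → match
8 → match
9 → match
Total matched: 8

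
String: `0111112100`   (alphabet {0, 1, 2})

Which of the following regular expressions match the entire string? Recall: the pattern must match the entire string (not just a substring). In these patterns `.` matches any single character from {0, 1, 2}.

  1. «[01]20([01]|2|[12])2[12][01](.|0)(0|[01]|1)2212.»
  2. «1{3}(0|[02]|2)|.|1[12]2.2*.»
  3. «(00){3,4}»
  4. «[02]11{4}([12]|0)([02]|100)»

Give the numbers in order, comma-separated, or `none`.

4

1 → no match
2 → no match
3 → no match — must start with `00`
4 → match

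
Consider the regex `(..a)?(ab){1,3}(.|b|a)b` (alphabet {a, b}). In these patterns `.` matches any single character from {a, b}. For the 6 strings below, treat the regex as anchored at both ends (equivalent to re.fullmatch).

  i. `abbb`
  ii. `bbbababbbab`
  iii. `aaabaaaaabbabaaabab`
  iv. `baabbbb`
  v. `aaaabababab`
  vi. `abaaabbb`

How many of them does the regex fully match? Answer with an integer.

i → match
ii → no match
iii → no match
iv → no match
v → match
vi → no match
Total matched: 2

2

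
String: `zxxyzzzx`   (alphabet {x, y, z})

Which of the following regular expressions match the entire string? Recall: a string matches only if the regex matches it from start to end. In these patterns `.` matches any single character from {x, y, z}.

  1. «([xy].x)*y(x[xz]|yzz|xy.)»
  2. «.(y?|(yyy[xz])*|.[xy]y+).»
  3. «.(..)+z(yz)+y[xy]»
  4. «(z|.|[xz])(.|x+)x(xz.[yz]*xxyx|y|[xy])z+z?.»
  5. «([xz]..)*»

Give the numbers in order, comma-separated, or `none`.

4

1 → no match
2 → no match
3 → no match
4 → match
5 → no match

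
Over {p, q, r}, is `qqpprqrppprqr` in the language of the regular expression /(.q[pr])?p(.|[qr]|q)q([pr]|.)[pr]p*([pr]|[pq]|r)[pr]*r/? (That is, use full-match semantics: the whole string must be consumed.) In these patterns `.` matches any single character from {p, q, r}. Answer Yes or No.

No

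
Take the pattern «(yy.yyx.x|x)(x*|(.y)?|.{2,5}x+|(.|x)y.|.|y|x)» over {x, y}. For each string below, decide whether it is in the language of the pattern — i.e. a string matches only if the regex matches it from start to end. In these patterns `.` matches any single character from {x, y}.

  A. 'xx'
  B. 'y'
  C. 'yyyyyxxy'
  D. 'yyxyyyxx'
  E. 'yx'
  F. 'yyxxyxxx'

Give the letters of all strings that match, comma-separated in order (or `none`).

A

A → match
B → no match
C → no match
D → no match
E → no match
F → no match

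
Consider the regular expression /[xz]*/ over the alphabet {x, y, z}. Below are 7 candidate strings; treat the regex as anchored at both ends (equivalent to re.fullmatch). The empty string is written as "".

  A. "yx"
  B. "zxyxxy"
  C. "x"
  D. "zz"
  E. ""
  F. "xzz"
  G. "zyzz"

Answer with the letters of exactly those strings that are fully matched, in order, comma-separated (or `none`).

C, D, E, F

A → no match
B → no match
C → match
D → match
E → match
F → match
G → no match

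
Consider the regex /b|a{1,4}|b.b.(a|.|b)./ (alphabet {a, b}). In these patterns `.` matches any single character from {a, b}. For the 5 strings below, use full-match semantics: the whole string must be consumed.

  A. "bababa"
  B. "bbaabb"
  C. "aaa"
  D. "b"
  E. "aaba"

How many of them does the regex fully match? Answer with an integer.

A → match
B → no match
C → match
D → match
E → no match
Total matched: 3

3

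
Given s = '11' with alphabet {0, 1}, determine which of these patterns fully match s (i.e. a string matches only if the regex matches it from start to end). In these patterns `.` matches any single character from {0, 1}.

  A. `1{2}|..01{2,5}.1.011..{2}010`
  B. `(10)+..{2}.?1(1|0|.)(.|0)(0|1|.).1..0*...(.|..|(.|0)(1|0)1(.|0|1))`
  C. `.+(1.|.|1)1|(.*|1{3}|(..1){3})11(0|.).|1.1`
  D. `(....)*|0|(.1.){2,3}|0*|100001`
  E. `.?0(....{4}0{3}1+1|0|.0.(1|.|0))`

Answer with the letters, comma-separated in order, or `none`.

A → match
B → no match — must start with '10'
C → no match
D → no match
E → no match

A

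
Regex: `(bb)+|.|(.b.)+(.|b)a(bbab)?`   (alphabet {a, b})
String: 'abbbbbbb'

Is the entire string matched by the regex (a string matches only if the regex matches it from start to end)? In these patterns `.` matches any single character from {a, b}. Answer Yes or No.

No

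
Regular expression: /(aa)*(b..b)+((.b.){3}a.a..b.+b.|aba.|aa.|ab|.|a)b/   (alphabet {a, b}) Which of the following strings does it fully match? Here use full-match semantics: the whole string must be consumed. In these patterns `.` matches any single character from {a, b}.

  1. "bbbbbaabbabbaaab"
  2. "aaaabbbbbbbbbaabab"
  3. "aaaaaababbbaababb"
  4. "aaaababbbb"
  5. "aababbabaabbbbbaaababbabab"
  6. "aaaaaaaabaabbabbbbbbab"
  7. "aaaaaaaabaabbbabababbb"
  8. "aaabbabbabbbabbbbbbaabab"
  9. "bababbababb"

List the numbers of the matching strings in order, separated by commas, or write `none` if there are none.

1 → match
2 → match
3 → match
4 → match
5 → match
6 → match
7 → no match
8 → no match
9 → no match

1, 2, 3, 4, 5, 6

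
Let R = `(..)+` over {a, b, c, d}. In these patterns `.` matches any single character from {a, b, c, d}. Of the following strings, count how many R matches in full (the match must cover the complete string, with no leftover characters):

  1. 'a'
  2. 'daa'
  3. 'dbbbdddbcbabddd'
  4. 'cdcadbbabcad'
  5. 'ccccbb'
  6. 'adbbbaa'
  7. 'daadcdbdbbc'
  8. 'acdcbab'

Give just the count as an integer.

1. 'a' → no match
2. 'daa' → no match
3 → no match
4. 'cdcadbbabcad' → match
5. 'ccccbb' → match
6. 'adbbbaa' → no match
7. 'daadcdbdbbc' → no match
8. 'acdcbab' → no match
Total matched: 2

2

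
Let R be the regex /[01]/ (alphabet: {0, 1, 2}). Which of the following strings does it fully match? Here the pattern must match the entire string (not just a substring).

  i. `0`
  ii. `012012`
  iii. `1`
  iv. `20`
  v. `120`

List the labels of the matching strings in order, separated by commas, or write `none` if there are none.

i. `0` → match
ii. `012012` → no match
iii. `1` → match
iv. `20` → no match
v. `120` → no match

i, iii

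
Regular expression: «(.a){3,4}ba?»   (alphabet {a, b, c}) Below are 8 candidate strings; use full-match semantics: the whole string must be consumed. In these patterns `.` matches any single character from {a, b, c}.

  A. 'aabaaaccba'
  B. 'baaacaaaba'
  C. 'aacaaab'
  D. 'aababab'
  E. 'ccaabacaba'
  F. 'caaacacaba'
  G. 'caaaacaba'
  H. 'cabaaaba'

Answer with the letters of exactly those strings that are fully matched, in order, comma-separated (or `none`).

A. 'aabaaaccba' → no match
B. 'baaacaaaba' → match
C. 'aacaaab' → match
D. 'aababab' → match
E. 'ccaabacaba' → no match
F. 'caaacacaba' → match
G. 'caaaacaba' → no match
H. 'cabaaaba' → match

B, C, D, F, H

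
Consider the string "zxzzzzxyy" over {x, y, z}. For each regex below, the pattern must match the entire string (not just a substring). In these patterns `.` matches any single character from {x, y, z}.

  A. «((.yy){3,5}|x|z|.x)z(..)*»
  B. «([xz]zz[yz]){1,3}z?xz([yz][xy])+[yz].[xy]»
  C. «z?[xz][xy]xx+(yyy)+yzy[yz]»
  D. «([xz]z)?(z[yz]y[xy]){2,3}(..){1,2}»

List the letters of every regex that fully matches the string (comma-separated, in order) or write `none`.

A

A → match
B → no match
C → no match
D → no match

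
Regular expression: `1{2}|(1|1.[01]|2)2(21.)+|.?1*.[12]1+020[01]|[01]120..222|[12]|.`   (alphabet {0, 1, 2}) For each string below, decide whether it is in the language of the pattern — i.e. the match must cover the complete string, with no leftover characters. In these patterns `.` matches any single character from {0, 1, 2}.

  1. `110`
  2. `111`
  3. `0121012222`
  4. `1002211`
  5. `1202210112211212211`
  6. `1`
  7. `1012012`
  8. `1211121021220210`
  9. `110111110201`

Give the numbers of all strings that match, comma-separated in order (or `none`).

1 → no match
2 → no match
3 → no match
4 → match
5 → no match
6 → match
7 → no match
8 → no match
9 → match

4, 6, 9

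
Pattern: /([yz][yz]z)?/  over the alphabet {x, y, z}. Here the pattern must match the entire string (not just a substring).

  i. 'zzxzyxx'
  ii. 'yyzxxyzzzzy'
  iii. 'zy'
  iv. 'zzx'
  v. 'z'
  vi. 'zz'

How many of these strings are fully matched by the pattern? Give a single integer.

i. 'zzxzyxx' → no match
ii. 'yyzxxyzzzzy' → no match
iii. 'zy' → no match
iv. 'zzx' → no match
v. 'z' → no match
vi. 'zz' → no match
Total matched: 0

0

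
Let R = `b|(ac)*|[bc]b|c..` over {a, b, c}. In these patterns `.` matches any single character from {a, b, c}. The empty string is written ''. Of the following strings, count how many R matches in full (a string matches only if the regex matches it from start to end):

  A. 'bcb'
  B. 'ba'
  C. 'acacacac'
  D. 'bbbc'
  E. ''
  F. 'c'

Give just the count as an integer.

2

A. 'bcb' → no match
B. 'ba' → no match
C. 'acacacac' → match
D. 'bbbc' → no match
E. '' → match
F. 'c' → no match
Total matched: 2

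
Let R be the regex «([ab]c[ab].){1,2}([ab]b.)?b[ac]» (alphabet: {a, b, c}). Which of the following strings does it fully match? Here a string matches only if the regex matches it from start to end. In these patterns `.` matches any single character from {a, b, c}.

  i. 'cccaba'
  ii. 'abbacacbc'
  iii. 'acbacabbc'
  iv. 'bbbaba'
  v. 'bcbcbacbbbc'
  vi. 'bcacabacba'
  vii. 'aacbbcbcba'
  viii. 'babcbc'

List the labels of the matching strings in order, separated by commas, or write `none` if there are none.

i → no match
ii → no match
iii → no match
iv → no match
v → no match
vi → no match
vii → no match
viii → no match

none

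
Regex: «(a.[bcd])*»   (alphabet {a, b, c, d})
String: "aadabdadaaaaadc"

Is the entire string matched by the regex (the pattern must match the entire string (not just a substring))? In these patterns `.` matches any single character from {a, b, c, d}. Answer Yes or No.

No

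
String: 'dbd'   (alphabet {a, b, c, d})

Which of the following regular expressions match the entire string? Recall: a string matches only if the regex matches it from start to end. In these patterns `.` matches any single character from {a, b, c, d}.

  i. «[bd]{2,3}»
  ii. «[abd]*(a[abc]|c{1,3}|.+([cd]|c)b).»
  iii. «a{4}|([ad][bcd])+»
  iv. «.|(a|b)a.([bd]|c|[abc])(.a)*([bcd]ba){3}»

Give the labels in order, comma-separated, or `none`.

i

i → match
ii → no match
iii → no match
iv → no match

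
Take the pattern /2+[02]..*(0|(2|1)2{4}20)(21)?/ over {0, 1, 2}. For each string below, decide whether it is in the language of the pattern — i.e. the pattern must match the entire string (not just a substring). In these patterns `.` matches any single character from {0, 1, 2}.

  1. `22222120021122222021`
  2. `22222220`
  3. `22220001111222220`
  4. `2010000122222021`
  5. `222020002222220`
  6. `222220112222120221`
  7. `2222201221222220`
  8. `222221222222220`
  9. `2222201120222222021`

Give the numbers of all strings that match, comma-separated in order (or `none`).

1, 2, 3, 4, 5, 7, 8, 9

1 → match
2 → match
3 → match
4 → match
5 → match
6 → no match
7 → match
8 → match
9 → match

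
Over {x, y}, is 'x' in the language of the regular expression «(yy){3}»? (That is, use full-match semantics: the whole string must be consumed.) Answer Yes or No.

Every match must start with 'yy', but 'x' does not.

No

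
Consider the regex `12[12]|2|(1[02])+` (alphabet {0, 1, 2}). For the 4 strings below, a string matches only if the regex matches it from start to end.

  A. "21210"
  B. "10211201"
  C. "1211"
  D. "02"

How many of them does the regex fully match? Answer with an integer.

A → no match
B → no match
C → no match
D → no match
Total matched: 0

0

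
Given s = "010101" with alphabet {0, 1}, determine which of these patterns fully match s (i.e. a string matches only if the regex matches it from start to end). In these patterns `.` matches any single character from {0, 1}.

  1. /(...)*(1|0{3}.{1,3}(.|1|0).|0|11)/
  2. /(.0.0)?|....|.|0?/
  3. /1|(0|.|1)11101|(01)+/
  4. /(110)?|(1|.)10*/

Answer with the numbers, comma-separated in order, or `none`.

3

1 → no match
2 → no match
3 → match
4 → no match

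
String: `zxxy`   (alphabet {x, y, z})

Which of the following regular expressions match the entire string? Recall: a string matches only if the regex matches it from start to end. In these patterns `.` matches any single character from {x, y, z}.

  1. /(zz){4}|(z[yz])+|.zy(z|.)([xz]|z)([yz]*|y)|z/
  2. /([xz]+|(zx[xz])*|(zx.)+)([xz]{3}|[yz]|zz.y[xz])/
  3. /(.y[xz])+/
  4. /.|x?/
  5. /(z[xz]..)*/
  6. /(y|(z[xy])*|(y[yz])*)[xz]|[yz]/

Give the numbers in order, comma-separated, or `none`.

1 → no match
2 → match
3 → no match
4 → no match
5 → match
6 → no match

2, 5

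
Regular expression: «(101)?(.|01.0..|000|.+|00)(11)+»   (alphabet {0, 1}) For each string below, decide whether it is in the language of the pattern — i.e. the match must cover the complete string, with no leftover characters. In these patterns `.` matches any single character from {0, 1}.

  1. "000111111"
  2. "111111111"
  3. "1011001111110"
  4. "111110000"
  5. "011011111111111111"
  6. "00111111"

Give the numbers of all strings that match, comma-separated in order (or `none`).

1, 2, 5, 6

1. "000111111" → match
2. "111111111" → match
3 → no match — must end with "11"
4. "111110000" → no match — must end with "11"
5 → match
6. "00111111" → match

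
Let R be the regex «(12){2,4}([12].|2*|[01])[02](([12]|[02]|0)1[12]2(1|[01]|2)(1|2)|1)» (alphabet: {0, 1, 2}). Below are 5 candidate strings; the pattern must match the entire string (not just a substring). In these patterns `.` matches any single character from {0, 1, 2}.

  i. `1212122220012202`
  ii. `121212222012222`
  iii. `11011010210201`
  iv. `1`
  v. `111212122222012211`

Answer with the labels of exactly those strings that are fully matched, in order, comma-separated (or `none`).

i → match
ii → match
iii → no match — must start with `12`
iv → no match — must start with `12`
v → no match — must start with `12`

i, ii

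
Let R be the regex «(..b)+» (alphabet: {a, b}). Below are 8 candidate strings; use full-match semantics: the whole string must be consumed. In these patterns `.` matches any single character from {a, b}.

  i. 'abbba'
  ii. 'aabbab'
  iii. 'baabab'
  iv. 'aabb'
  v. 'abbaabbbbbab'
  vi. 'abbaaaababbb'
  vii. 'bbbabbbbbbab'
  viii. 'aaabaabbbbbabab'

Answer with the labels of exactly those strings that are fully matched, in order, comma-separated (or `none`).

i. 'abbba' → no match — must end with 'b'
ii. 'aabbab' → match
iii. 'baabab' → no match
iv. 'aabb' → no match
v. 'abbaabbbbbab' → match
vi. 'abbaaaababbb' → no match
vii. 'bbbabbbbbbab' → match
viii → no match

ii, v, vii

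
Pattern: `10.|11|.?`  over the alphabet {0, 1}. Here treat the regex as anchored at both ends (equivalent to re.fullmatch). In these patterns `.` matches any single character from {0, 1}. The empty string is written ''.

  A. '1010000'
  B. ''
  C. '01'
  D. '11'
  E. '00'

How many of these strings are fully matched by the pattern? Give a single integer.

A → no match
B → match
C → no match
D → match
E → no match
Total matched: 2

2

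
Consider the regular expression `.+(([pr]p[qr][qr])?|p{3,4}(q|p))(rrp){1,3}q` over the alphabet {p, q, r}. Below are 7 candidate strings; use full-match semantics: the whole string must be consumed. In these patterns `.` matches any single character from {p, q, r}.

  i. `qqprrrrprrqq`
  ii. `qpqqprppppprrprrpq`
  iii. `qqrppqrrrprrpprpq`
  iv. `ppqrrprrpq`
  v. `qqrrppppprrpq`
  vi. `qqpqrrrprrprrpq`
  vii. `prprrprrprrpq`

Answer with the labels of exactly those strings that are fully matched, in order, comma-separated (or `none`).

ii, iv, v, vi, vii

i → no match — must end with `rrpq`
ii → match
iii → no match — must end with `rrpq`
iv → match
v → match
vi → match
vii → match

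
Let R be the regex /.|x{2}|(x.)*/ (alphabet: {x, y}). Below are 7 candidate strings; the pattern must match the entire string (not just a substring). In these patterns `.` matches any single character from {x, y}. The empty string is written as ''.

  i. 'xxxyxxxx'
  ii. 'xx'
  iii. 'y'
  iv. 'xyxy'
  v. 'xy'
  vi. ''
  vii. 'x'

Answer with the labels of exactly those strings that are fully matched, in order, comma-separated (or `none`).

i, ii, iii, iv, v, vi, vii

i. 'xxxyxxxx' → match
ii. 'xx' → match
iii. 'y' → match
iv. 'xyxy' → match
v. 'xy' → match
vi. '' → match
vii. 'x' → match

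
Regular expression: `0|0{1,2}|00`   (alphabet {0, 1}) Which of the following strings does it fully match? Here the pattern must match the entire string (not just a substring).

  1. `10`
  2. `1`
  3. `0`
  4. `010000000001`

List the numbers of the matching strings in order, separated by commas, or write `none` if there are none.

1. `10` → no match
2. `1` → no match
3. `0` → match
4. `010000000001` → no match

3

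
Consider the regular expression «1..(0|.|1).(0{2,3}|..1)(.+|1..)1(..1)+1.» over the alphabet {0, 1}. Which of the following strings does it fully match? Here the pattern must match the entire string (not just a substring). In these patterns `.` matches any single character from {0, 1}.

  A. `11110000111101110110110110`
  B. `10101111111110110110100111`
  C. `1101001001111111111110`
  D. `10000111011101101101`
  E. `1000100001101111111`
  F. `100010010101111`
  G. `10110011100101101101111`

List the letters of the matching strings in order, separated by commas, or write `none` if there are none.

A, B, E, F, G

A → match
B → match
C → no match
D → no match
E → match
F → match
G → match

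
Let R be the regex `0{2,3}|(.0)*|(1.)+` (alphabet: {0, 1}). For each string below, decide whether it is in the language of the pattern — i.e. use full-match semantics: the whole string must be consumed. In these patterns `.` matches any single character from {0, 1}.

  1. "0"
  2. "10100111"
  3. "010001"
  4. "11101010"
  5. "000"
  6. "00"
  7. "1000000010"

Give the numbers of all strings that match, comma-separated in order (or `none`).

4, 5, 6, 7

1 → no match
2 → no match
3 → no match
4 → match
5 → match
6 → match
7 → match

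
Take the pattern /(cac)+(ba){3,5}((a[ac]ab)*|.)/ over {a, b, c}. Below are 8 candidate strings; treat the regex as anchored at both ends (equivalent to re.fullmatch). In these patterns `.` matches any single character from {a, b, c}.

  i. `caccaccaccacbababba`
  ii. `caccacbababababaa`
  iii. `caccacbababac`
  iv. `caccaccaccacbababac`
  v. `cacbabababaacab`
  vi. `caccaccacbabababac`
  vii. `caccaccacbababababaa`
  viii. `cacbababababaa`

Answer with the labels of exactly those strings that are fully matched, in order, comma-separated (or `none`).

i → no match
ii → match
iii → match
iv → match
v → match
vi → match
vii → match
viii → match

ii, iii, iv, v, vi, vii, viii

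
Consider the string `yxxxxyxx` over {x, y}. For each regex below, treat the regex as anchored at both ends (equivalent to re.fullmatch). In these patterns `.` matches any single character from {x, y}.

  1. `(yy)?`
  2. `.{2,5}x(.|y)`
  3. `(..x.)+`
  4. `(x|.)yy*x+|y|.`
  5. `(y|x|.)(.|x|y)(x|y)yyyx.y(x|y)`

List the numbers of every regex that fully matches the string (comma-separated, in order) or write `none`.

1 → no match
2 → no match
3 → match
4 → no match
5 → no match

3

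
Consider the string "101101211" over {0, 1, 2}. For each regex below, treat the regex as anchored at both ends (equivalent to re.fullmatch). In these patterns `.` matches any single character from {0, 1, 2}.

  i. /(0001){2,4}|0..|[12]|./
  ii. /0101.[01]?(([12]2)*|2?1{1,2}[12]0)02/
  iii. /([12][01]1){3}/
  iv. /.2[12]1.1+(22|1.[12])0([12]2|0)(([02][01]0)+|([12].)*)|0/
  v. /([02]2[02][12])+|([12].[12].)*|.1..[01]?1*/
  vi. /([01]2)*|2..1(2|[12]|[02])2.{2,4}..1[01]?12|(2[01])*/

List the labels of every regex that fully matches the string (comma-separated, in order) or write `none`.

i → no match
ii → no match — must start with "0101"
iii → match
iv → no match
v → no match
vi → no match

iii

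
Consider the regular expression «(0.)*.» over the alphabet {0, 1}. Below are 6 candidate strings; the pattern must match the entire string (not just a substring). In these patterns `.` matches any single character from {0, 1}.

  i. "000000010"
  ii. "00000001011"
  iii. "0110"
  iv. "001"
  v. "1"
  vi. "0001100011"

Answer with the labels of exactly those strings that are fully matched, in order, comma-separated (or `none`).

i, ii, iv, v

i → match
ii → match
iii → no match
iv → match
v → match
vi → no match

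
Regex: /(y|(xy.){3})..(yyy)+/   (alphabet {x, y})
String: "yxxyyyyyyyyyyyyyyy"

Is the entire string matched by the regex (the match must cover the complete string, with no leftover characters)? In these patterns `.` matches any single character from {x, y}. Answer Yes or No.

Yes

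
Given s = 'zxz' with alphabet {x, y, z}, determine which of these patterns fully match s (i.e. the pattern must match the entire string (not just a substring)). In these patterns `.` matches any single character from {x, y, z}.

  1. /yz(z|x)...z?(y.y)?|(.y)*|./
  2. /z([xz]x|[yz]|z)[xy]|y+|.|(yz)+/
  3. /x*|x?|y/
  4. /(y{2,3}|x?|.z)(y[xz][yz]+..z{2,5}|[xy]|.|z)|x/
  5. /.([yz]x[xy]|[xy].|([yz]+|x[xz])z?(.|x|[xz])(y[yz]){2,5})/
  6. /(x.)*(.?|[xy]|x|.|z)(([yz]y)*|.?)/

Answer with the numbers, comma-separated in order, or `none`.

1 → no match
2 → no match
3 → no match
4 → no match
5 → match
6 → no match

5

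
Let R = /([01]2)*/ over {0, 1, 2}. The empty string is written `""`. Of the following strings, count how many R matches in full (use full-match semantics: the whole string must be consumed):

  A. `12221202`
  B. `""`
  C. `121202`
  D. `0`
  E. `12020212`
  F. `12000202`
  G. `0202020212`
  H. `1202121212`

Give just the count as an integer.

A. `12221202` → no match
B. `""` → match
C. `121202` → match
D. `0` → no match
E. `12020212` → match
F. `12000202` → no match
G. `0202020212` → match
H. `1202121212` → match
Total matched: 5

5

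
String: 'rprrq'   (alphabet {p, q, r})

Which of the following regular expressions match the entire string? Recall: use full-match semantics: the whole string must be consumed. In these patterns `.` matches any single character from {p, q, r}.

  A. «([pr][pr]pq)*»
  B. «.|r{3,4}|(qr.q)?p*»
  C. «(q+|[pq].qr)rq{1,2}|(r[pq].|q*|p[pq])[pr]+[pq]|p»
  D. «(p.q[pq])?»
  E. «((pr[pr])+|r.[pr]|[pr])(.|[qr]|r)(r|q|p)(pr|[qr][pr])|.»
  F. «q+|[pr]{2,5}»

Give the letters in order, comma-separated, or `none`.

A → no match
B → no match
C → match
D → no match
E → no match
F → no match

C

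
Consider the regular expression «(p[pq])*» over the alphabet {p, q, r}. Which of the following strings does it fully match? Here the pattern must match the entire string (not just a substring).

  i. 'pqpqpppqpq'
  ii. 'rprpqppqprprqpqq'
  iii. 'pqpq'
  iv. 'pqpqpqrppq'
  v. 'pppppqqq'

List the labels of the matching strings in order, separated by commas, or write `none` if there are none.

i, iii

i → match
ii → no match
iii → match
iv → no match
v → no match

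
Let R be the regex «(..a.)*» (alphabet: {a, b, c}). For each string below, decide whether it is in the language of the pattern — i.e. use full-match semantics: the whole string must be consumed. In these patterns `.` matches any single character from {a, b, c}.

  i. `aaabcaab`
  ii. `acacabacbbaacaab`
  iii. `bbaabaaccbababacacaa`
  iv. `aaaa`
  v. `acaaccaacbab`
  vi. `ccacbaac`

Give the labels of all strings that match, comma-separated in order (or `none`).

i → match
ii → match
iii → match
iv → match
v → match
vi → match

i, ii, iii, iv, v, vi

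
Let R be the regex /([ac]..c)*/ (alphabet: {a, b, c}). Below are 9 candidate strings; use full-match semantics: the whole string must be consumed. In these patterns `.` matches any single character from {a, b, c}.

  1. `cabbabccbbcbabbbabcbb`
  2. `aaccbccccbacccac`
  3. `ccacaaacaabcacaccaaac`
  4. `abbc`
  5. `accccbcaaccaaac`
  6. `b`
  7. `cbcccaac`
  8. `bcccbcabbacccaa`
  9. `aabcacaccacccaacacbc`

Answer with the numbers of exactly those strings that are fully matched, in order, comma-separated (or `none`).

1 → no match
2 → no match
3 → no match
4 → match
5 → no match
6 → no match
7 → match
8 → no match
9 → match

4, 7, 9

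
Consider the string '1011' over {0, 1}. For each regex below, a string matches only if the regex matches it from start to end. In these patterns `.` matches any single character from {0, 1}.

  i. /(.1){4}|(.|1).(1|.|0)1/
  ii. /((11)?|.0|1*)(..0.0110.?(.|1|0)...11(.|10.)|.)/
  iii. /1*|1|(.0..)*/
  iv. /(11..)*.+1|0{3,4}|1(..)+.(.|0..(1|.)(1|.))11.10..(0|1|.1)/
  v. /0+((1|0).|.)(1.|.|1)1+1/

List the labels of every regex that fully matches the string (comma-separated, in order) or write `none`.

i, iii, iv

i → match
ii → no match
iii → match
iv → match
v → no match — must start with '0'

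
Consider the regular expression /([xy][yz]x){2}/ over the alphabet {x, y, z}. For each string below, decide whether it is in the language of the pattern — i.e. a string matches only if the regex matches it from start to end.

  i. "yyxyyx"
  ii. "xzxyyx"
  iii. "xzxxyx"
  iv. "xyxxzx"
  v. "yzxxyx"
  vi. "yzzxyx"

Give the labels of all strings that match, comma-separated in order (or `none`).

i, ii, iii, iv, v

i → match
ii → match
iii → match
iv → match
v → match
vi → no match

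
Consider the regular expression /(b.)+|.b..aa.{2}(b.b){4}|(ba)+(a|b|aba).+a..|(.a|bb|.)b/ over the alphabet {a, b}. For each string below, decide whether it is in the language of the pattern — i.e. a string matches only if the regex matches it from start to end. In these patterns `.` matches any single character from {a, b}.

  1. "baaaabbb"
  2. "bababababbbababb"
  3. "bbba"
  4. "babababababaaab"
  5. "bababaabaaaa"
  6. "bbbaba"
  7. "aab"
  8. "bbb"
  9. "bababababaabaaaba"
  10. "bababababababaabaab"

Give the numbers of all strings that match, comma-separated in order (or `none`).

2, 3, 4, 5, 6, 7, 8, 9, 10

1 → no match
2 → match
3 → match
4 → match
5 → match
6 → match
7 → match
8 → match
9 → match
10 → match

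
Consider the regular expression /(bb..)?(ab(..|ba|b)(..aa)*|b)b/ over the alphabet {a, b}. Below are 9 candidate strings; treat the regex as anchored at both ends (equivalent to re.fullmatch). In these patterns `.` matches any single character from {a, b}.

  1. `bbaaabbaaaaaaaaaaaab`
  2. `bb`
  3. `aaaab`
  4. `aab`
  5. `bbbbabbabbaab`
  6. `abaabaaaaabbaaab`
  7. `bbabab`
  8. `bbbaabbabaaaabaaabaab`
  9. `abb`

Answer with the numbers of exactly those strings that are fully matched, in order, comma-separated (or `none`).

1, 2, 5, 8

1 → match
2 → match
3 → no match
4 → no match
5 → match
6 → no match
7 → no match
8 → match
9 → no match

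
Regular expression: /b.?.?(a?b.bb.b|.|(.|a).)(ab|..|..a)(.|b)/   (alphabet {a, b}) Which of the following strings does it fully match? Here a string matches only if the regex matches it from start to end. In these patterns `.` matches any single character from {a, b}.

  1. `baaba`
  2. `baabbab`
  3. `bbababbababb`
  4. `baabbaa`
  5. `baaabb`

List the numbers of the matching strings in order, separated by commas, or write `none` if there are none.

1 → match
2 → match
3 → match
4 → match
5 → match

1, 2, 3, 4, 5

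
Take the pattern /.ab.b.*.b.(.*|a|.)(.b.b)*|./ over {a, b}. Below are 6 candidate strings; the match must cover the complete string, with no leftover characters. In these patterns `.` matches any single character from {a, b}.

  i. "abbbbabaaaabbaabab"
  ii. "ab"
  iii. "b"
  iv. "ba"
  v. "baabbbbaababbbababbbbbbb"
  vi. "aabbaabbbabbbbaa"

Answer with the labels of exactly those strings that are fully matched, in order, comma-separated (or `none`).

iii

i → no match
ii → no match
iii → match
iv → no match
v → no match
vi → no match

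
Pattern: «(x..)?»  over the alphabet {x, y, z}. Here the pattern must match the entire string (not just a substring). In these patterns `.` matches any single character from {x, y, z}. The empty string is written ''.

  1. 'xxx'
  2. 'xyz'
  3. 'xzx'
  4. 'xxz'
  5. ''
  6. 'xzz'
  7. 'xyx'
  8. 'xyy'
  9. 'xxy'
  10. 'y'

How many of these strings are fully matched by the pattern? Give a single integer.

1 → match
2 → match
3 → match
4 → match
5 → match
6 → match
7 → match
8 → match
9 → match
10 → no match
Total matched: 9

9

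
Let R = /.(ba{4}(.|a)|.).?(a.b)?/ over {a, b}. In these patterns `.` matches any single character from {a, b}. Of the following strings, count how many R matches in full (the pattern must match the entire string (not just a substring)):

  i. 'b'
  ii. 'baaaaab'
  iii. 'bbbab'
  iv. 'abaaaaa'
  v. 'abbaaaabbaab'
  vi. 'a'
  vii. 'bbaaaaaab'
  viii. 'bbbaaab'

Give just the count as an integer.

i → no match
ii → no match
iii → no match
iv → match
v → no match
vi → no match
vii → no match
viii → no match
Total matched: 1

1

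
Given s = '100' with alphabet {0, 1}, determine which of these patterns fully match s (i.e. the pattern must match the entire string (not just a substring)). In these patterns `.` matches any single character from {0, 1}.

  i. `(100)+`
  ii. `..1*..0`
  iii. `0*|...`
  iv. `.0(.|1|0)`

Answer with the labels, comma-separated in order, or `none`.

i, iii, iv

i → match
ii → no match
iii → match
iv → match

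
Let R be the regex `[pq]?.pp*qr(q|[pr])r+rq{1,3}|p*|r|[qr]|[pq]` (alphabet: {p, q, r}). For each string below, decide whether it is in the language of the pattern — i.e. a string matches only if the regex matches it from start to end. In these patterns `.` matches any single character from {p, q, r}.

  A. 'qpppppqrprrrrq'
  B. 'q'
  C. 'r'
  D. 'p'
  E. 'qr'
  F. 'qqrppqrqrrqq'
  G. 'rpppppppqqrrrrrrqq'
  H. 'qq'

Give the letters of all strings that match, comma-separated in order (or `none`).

A → match
B → match
C → match
D → match
E → no match
F → no match
G → no match
H → no match

A, B, C, D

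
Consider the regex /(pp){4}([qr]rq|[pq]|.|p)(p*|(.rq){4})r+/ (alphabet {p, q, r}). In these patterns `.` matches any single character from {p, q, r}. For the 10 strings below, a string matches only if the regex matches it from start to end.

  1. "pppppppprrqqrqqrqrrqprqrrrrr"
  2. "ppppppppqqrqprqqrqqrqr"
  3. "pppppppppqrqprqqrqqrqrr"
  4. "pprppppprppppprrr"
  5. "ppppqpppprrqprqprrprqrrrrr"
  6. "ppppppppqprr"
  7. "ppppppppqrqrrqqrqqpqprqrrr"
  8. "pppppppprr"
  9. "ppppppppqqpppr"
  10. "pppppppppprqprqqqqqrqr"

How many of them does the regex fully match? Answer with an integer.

5

1 → match
2 → match
3 → match
4 → no match
5 → no match
6 → match
7 → no match
8 → match
9 → no match
10 → no match
Total matched: 5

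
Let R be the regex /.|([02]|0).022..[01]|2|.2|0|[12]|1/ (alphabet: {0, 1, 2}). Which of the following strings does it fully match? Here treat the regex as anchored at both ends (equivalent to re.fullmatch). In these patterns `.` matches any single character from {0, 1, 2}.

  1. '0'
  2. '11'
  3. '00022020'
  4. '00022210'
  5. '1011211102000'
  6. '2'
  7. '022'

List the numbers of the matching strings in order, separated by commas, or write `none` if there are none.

1, 3, 4, 6

1. '0' → match
2. '11' → no match
3. '00022020' → match
4. '00022210' → match
5 → no match
6. '2' → match
7. '022' → no match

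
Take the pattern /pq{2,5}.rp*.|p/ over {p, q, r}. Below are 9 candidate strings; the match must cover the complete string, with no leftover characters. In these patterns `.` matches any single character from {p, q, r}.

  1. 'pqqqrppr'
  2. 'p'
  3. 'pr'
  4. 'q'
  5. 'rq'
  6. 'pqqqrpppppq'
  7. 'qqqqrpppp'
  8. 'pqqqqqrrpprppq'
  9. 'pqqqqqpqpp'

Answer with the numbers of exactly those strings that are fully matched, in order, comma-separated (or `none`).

1. 'pqqqrppr' → match
2. 'p' → match
3. 'pr' → no match
4. 'q' → no match
5. 'rq' → no match
6. 'pqqqrpppppq' → match
7. 'qqqqrpppp' → no match
8 → no match
9. 'pqqqqqpqpp' → no match

1, 2, 6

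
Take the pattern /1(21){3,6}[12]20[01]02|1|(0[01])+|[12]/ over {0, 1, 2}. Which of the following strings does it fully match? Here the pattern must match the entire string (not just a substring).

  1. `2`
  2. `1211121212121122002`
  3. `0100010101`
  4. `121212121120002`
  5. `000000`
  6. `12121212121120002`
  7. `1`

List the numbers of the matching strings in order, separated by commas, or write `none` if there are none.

1, 3, 4, 5, 6, 7

1. `2` → match
2 → no match
3. `0100010101` → match
4 → match
5. `000000` → match
6 → match
7. `1` → match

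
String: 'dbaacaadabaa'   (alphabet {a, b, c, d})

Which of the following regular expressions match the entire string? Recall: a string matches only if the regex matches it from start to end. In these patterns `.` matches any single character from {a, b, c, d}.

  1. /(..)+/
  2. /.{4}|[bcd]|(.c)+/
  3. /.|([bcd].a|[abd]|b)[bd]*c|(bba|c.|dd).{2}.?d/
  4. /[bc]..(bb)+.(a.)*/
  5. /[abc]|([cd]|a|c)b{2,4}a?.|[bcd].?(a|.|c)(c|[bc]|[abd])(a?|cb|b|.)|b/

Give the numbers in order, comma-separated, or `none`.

1

1 → match
2 → no match
3 → no match
4 → no match
5 → no match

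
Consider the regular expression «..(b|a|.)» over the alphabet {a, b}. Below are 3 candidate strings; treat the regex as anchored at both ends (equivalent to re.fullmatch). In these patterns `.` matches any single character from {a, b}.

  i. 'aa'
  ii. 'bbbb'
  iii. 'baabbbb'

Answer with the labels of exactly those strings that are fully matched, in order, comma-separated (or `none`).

i → no match
ii → no match
iii → no match

none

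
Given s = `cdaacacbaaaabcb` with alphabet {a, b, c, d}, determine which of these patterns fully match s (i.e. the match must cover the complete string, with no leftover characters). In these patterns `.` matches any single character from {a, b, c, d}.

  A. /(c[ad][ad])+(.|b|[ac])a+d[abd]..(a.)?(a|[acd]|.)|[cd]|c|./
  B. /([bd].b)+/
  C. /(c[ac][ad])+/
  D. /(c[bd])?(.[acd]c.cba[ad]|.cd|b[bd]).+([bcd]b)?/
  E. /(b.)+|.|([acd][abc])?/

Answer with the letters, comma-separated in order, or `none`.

D

A → no match
B → no match
C → no match
D → match
E → no match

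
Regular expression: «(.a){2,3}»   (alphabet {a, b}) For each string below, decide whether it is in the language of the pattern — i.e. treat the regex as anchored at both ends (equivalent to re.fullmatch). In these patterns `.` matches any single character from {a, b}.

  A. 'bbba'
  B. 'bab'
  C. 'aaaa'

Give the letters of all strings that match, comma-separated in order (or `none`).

C

A → no match
B → no match — must end with 'a'
C → match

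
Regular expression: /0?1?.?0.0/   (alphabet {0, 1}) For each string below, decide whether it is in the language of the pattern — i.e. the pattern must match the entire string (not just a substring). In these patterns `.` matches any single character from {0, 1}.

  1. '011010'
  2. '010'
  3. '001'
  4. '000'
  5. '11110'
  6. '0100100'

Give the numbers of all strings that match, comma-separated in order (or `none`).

1 → match
2 → match
3 → no match — must end with '0'
4 → match
5 → no match
6 → no match

1, 2, 4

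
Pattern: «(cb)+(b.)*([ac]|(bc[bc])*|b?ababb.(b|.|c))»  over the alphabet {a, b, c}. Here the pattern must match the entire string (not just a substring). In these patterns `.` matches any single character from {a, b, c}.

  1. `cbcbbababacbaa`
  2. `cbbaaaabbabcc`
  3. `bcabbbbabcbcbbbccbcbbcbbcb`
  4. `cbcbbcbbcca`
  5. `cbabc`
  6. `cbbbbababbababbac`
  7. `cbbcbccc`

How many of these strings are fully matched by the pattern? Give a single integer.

1

1 → no match
2 → no match
3 → no match — must start with `cb`
4 → no match
5 → no match
6 → match
7 → no match
Total matched: 1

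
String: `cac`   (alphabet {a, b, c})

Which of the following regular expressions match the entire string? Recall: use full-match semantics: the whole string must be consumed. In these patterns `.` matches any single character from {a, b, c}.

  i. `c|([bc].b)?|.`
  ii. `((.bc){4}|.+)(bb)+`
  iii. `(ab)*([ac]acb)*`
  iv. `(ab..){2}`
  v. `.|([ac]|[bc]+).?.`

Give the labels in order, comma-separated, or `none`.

v

i → no match
ii → no match — must end with `bb`
iii → no match
iv → no match — must start with `ab`
v → match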